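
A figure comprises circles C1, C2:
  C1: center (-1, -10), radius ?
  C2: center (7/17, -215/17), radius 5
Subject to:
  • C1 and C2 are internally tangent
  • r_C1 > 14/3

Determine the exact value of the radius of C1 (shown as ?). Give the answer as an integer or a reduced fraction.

1. [int C1,C2]  r_C1² − 10r_C1 + 16 = 0  ⇒  r_C1 = 2 or 8
2. given r_C1 > 14/3: keep 8

8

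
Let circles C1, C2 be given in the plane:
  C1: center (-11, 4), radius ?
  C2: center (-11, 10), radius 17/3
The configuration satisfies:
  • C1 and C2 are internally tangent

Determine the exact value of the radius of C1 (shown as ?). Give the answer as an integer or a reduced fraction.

1. [int C1,C2]  r_C1² − (34/3)r_C1 − 35/9 = 0  ⇒  r_C1 = 35/3 (r>0 drops 1)

35/3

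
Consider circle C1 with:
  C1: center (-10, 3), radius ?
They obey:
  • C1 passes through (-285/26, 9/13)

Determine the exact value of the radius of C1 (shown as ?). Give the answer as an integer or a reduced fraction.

1. [C1∋P]  r_C1² − 25/4 = 0  ⇒  r_C1 = 5/2 (r>0 drops 1)

5/2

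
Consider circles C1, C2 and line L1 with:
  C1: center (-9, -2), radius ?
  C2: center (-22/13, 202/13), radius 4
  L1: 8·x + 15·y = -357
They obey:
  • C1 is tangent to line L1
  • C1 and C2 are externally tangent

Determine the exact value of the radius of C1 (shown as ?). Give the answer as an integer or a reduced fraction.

15

1. [C1‖L1]  r_C1² − 225 = 0  ⇒  r_C1 = 15 (r>0 drops 1)
2. [ext C1·C2]  r_C1² + 8r_C1 − 345 = 0  ⇒  r_C1 = 15 (r>0 drops 1)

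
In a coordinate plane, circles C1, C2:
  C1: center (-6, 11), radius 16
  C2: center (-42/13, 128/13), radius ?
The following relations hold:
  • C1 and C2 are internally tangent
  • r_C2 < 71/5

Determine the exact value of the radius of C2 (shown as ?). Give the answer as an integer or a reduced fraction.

13

1. [int C1,C2]  r_C2² − 32r_C2 + 247 = 0  ⇒  r_C2 = 13 or 19
2. given r_C2 < 71/5: keep 13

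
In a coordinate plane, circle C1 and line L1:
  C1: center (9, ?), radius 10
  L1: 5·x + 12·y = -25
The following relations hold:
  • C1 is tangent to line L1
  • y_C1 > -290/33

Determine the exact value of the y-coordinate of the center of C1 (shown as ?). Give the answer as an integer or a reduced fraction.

5

1. [C1‖L1]  y_C1² + (35/3)y_C1 − 250/3 = 0  ⇒  y_C1 = -50/3 or 5
2. given y_C1 > -290/33: keep 5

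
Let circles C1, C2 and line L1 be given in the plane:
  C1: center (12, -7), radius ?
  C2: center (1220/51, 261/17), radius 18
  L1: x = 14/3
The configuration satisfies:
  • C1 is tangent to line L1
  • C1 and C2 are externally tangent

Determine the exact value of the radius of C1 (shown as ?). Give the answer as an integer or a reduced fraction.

22/3

1. [C1‖L1]  r_C1² − 484/9 = 0  ⇒  r_C1 = 22/3 (r>0 drops 1)
2. [ext C1·C2]  r_C1² + 36r_C1 − 2860/9 = 0  ⇒  r_C1 = 22/3 (r>0 drops 1)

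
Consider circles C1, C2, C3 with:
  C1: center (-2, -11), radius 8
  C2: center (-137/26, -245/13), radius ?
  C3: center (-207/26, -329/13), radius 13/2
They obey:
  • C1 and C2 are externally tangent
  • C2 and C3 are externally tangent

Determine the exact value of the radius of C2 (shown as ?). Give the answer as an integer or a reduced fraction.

1. [ext C1·C2]  r_C2² + 16r_C2 − 33/4 = 0  ⇒  r_C2 = 1/2 (r>0 drops 1)
2. [ext C2·C3]  r_C2² + 13r_C2 − 27/4 = 0  ⇒  r_C2 = 1/2 (r>0 drops 1)

1/2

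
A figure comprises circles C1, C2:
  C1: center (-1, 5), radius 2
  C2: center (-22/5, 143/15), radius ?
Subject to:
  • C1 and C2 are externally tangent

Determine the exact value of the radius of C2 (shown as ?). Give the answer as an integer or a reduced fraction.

1. [ext C1·C2]  r_C2² + 4r_C2 − 253/9 = 0  ⇒  r_C2 = 11/3 (r>0 drops 1)

11/3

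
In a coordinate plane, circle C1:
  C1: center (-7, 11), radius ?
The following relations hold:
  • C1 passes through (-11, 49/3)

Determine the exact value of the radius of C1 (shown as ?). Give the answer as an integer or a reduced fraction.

20/3

1. [C1∋P]  r_C1² − 400/9 = 0  ⇒  r_C1 = 20/3 (r>0 drops 1)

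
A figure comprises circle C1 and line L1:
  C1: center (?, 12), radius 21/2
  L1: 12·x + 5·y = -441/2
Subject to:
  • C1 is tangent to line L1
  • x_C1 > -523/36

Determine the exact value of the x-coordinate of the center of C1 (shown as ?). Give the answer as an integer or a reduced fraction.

1. [C1‖L1]  x_C1² + (187/4)x_C1 + 417 = 0  ⇒  x_C1 = -139/4 or -12
2. given x_C1 > -523/36: keep -12

-12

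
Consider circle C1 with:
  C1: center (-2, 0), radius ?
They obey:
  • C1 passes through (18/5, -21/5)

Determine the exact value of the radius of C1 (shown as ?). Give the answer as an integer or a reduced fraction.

1. [C1∋P]  r_C1² − 49 = 0  ⇒  r_C1 = 7 (r>0 drops 1)

7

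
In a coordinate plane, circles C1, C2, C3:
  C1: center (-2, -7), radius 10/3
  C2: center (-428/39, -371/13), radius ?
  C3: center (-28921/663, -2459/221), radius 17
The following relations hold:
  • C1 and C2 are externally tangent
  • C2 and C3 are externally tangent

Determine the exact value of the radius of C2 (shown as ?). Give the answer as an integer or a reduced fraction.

1. [ext C1·C2]  r_C2² + (20/3)r_C2 − 1600/3 = 0  ⇒  r_C2 = 20 (r>0 drops 1)
2. [ext C2·C3]  r_C2² + 34r_C2 − 1080 = 0  ⇒  r_C2 = 20 (r>0 drops 1)

20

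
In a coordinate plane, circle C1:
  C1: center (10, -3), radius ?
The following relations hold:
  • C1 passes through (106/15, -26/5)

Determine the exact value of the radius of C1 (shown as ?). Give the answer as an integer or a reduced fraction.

1. [C1∋P]  r_C1² − 121/9 = 0  ⇒  r_C1 = 11/3 (r>0 drops 1)

11/3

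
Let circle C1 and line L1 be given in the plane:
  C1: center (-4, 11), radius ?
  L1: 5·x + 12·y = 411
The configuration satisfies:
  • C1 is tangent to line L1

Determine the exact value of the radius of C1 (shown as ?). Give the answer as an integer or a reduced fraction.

23

1. [C1‖L1]  r_C1² − 529 = 0  ⇒  r_C1 = 23 (r>0 drops 1)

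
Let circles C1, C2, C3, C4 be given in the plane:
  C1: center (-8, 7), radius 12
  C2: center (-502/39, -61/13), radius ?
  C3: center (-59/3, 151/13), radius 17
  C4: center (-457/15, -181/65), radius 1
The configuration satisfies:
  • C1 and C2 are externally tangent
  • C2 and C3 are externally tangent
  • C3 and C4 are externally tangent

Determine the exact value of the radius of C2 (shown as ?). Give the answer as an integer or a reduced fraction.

1. [ext C1·C2]  r_C2² + 24r_C2 − 148/9 = 0  ⇒  r_C2 = 2/3 (r>0 drops 1)
2. [ext C2·C3]  r_C2² + 34r_C2 − 208/9 = 0  ⇒  r_C2 = 2/3 (r>0 drops 1)

2/3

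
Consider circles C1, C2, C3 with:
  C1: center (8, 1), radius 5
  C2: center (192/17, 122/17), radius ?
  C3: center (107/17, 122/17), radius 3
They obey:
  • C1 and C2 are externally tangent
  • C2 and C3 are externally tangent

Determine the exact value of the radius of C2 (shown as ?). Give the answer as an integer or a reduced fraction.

2

1. [ext C1·C2]  r_C2² + 10r_C2 − 24 = 0  ⇒  r_C2 = 2 (r>0 drops 1)
2. [ext C2·C3]  r_C2² + 6r_C2 − 16 = 0  ⇒  r_C2 = 2 (r>0 drops 1)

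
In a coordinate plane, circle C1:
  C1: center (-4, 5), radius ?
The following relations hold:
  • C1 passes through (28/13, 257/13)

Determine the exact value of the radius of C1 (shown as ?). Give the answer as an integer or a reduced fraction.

1. [C1∋P]  r_C1² − 256 = 0  ⇒  r_C1 = 16 (r>0 drops 1)

16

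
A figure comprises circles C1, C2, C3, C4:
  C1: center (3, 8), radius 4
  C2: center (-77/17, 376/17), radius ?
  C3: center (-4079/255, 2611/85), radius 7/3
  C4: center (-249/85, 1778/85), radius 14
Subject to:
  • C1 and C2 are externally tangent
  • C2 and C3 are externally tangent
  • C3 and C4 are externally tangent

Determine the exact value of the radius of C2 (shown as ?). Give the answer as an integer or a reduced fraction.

12

1. [ext C1·C2]  r_C2² + 8r_C2 − 240 = 0  ⇒  r_C2 = 12 (r>0 drops 1)
2. [ext C2·C3]  r_C2² + (14/3)r_C2 − 200 = 0  ⇒  r_C2 = 12 (r>0 drops 1)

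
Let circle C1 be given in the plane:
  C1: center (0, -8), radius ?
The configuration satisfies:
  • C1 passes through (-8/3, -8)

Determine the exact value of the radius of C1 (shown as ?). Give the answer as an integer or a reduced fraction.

8/3

1. [C1∋P]  r_C1² − 64/9 = 0  ⇒  r_C1 = 8/3 (r>0 drops 1)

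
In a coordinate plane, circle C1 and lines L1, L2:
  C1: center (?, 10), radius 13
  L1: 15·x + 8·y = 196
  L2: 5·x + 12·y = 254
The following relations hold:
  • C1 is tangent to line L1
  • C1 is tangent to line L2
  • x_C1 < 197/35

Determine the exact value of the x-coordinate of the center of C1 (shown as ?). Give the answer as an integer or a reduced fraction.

1. [C1‖L1]  x_C1² − (232/15)x_C1 − 2359/15 = 0  ⇒  x_C1 = -7 or 337/15
2. [C1‖L2]  x_C1² − (268/5)x_C1 − 2121/5 = 0  ⇒  x_C1 = -7 or 303/5

-7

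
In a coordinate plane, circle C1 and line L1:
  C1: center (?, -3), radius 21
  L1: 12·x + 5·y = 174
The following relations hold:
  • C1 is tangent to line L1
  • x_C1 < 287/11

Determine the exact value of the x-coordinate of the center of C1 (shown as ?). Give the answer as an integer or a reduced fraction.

1. [C1‖L1]  x_C1² − (63/2)x_C1 − 539/2 = 0  ⇒  x_C1 = -7 or 77/2
2. given x_C1 < 287/11: keep -7

-7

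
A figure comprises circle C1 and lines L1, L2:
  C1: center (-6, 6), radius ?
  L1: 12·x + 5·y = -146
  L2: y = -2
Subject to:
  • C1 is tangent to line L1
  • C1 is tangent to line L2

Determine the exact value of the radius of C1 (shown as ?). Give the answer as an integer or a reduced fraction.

8

1. [C1‖L1]  r_C1² − 64 = 0  ⇒  r_C1 = 8 (r>0 drops 1)
2. [C1‖L2]  r_C1² − 64 = 0  ⇒  r_C1 = 8 (r>0 drops 1)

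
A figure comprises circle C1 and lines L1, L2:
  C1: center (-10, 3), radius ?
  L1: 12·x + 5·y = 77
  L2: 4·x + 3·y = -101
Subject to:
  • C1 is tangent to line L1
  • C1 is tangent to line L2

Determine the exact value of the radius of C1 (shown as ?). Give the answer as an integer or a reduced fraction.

14

1. [C1‖L1]  r_C1² − 196 = 0  ⇒  r_C1 = 14 (r>0 drops 1)
2. [C1‖L2]  r_C1² − 196 = 0  ⇒  r_C1 = 14 (r>0 drops 1)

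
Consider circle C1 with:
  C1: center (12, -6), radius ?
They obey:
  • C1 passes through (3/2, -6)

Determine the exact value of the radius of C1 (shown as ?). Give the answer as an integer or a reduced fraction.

21/2

1. [C1∋P]  r_C1² − 441/4 = 0  ⇒  r_C1 = 21/2 (r>0 drops 1)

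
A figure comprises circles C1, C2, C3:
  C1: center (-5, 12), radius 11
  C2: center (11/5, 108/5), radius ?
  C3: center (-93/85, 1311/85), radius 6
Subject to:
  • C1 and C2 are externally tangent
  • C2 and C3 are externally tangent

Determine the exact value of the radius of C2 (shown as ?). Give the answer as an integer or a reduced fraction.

1. [ext C1·C2]  r_C2² + 22r_C2 − 23 = 0  ⇒  r_C2 = 1 (r>0 drops 1)
2. [ext C2·C3]  r_C2² + 12r_C2 − 13 = 0  ⇒  r_C2 = 1 (r>0 drops 1)

1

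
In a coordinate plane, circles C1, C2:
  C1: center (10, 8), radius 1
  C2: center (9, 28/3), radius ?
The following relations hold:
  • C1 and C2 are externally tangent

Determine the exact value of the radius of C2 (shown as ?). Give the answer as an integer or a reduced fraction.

2/3

1. [ext C1·C2]  r_C2² + 2r_C2 − 16/9 = 0  ⇒  r_C2 = 2/3 (r>0 drops 1)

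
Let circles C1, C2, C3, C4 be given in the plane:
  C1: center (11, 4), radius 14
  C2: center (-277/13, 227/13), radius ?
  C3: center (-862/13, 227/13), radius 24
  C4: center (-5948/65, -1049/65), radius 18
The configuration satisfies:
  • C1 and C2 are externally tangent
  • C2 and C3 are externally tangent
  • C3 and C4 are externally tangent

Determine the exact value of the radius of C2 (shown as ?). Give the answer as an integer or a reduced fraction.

1. [ext C1·C2]  r_C2² + 28r_C2 − 1029 = 0  ⇒  r_C2 = 21 (r>0 drops 1)
2. [ext C2·C3]  r_C2² + 48r_C2 − 1449 = 0  ⇒  r_C2 = 21 (r>0 drops 1)

21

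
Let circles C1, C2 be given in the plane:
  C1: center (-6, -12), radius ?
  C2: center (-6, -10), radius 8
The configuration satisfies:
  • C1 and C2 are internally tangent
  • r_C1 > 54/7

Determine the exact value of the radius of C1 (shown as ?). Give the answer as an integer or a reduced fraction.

1. [int C1,C2]  r_C1² − 16r_C1 + 60 = 0  ⇒  r_C1 = 6 or 10
2. given r_C1 > 54/7: keep 10

10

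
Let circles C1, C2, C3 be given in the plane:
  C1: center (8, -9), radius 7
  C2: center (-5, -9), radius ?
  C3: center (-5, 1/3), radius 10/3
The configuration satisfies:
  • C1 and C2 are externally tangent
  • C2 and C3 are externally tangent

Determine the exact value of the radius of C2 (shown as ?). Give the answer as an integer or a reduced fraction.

6

1. [ext C1·C2]  r_C2² + 14r_C2 − 120 = 0  ⇒  r_C2 = 6 (r>0 drops 1)
2. [ext C2·C3]  r_C2² + (20/3)r_C2 − 76 = 0  ⇒  r_C2 = 6 (r>0 drops 1)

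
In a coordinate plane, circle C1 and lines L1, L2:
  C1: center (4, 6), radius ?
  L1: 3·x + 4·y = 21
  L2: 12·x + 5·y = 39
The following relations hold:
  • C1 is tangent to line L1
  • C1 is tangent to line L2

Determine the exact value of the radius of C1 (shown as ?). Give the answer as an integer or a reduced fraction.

3

1. [C1‖L1]  r_C1² − 9 = 0  ⇒  r_C1 = 3 (r>0 drops 1)
2. [C1‖L2]  r_C1² − 9 = 0  ⇒  r_C1 = 3 (r>0 drops 1)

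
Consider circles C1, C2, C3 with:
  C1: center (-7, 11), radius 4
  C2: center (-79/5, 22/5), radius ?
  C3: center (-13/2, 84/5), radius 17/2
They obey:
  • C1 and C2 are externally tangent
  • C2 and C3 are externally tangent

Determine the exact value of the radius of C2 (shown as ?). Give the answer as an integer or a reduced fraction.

1. [ext C1·C2]  r_C2² + 8r_C2 − 105 = 0  ⇒  r_C2 = 7 (r>0 drops 1)
2. [ext C2·C3]  r_C2² + 17r_C2 − 168 = 0  ⇒  r_C2 = 7 (r>0 drops 1)

7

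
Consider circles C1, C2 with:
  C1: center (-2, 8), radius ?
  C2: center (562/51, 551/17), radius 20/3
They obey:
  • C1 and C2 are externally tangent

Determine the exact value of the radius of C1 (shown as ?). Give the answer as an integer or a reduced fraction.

21

1. [ext C1·C2]  r_C1² + (40/3)r_C1 − 721 = 0  ⇒  r_C1 = 21 (r>0 drops 1)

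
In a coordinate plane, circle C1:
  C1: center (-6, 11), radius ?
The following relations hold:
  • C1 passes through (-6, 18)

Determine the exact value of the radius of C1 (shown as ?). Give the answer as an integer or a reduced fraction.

7

1. [C1∋P]  r_C1² − 49 = 0  ⇒  r_C1 = 7 (r>0 drops 1)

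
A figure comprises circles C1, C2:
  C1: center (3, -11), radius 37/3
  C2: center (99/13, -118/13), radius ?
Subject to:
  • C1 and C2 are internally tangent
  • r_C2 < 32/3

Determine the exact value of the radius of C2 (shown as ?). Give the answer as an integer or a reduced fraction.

1. [int C1,C2]  r_C2² − (74/3)r_C2 + 1144/9 = 0  ⇒  r_C2 = 22/3 or 52/3
2. given r_C2 < 32/3: keep 22/3

22/3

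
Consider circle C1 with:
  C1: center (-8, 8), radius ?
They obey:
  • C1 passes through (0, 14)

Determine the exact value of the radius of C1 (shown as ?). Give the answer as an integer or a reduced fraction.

10

1. [C1∋P]  r_C1² − 100 = 0  ⇒  r_C1 = 10 (r>0 drops 1)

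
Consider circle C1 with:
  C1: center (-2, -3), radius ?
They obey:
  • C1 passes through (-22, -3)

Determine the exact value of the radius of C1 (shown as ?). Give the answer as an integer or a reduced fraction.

1. [C1∋P]  r_C1² − 400 = 0  ⇒  r_C1 = 20 (r>0 drops 1)

20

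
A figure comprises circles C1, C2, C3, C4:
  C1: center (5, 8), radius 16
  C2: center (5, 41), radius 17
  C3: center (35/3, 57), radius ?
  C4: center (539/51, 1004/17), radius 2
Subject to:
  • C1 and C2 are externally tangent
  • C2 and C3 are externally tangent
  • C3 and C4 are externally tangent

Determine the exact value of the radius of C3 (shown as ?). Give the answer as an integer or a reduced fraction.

1/3

1. [ext C2·C3]  r_C3² + 34r_C3 − 103/9 = 0  ⇒  r_C3 = 1/3 (r>0 drops 1)
2. [ext C3·C4]  r_C3² + 4r_C3 − 13/9 = 0  ⇒  r_C3 = 1/3 (r>0 drops 1)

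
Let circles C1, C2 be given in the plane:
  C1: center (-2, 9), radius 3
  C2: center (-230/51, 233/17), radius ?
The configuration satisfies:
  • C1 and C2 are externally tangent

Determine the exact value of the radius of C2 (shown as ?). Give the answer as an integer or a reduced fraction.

7/3

1. [ext C1·C2]  r_C2² + 6r_C2 − 175/9 = 0  ⇒  r_C2 = 7/3 (r>0 drops 1)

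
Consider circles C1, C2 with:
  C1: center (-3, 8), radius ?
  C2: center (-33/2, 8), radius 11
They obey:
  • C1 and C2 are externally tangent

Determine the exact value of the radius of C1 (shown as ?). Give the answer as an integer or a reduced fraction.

5/2

1. [ext C1·C2]  r_C1² + 22r_C1 − 245/4 = 0  ⇒  r_C1 = 5/2 (r>0 drops 1)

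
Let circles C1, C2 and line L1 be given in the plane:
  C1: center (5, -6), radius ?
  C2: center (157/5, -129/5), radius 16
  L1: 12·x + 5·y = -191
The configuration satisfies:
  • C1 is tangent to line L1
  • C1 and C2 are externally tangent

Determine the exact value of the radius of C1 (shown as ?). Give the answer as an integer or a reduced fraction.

1. [C1‖L1]  r_C1² − 289 = 0  ⇒  r_C1 = 17 (r>0 drops 1)
2. [ext C1·C2]  r_C1² + 32r_C1 − 833 = 0  ⇒  r_C1 = 17 (r>0 drops 1)

17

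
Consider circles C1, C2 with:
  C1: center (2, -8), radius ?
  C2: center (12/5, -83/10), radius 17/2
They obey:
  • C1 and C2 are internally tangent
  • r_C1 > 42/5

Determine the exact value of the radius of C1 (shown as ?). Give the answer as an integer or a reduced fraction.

9

1. [int C1,C2]  r_C1² − 17r_C1 + 72 = 0  ⇒  r_C1 = 8 or 9
2. given r_C1 > 42/5: keep 9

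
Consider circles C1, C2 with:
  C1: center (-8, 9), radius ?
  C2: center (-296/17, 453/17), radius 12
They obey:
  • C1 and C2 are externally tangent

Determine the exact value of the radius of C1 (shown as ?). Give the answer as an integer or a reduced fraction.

1. [ext C1·C2]  r_C1² + 24r_C1 − 256 = 0  ⇒  r_C1 = 8 (r>0 drops 1)

8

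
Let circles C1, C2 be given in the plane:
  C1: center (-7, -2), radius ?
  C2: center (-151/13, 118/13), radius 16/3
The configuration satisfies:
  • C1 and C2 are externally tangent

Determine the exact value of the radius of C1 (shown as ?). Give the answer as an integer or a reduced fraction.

1. [ext C1·C2]  r_C1² + (32/3)r_C1 − 1040/9 = 0  ⇒  r_C1 = 20/3 (r>0 drops 1)

20/3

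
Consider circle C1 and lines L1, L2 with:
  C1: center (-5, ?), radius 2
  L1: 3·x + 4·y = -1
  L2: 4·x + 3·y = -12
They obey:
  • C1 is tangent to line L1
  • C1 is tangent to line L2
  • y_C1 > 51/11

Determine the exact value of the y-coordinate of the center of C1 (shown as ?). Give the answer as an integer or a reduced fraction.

1. [C1‖L1]  y_C1² − 7y_C1 + 6 = 0  ⇒  y_C1 = 1 or 6
2. [C1‖L2]  y_C1² − (16/3)y_C1 − 4 = 0  ⇒  y_C1 = -2/3 or 6

6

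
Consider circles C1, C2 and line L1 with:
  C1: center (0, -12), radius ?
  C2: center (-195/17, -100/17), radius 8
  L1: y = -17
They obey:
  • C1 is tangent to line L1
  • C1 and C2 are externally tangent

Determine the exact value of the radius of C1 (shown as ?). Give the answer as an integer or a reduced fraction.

1. [C1‖L1]  r_C1² − 25 = 0  ⇒  r_C1 = 5 (r>0 drops 1)
2. [ext C1·C2]  r_C1² + 16r_C1 − 105 = 0  ⇒  r_C1 = 5 (r>0 drops 1)

5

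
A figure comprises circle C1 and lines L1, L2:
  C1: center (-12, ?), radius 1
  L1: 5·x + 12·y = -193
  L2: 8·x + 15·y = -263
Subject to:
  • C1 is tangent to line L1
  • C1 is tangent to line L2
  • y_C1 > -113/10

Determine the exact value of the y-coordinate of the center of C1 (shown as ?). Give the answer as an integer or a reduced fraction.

1. [C1‖L1]  y_C1² + (133/6)y_C1 + 365/3 = 0  ⇒  y_C1 = -73/6 or -10
2. [C1‖L2]  y_C1² + (334/15)y_C1 + 368/3 = 0  ⇒  y_C1 = -184/15 or -10

-10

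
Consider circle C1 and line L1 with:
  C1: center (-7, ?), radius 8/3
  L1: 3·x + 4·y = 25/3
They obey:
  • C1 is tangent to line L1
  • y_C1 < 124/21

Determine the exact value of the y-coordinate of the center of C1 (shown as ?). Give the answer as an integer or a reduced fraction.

4

1. [C1‖L1]  y_C1² − (44/3)y_C1 + 128/3 = 0  ⇒  y_C1 = 4 or 32/3
2. given y_C1 < 124/21: keep 4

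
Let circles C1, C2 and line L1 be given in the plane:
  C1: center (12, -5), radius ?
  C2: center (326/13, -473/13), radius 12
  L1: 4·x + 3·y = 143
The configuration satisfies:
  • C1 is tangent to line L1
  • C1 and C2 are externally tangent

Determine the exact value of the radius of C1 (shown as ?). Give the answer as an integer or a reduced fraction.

1. [C1‖L1]  r_C1² − 484 = 0  ⇒  r_C1 = 22 (r>0 drops 1)
2. [ext C1·C2]  r_C1² + 24r_C1 − 1012 = 0  ⇒  r_C1 = 22 (r>0 drops 1)

22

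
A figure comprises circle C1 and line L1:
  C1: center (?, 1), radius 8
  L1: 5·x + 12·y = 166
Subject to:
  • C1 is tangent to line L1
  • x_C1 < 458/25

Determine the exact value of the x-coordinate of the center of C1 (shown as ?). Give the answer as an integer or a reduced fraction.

1. [C1‖L1]  x_C1² − (308/5)x_C1 + 516 = 0  ⇒  x_C1 = 10 or 258/5
2. given x_C1 < 458/25: keep 10

10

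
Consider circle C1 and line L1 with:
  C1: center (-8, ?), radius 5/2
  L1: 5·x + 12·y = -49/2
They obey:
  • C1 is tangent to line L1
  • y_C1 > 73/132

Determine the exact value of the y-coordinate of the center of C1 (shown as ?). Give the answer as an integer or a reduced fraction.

1. [C1‖L1]  y_C1² − (31/12)y_C1 − 17/3 = 0  ⇒  y_C1 = -17/12 or 4
2. given y_C1 > 73/132: keep 4

4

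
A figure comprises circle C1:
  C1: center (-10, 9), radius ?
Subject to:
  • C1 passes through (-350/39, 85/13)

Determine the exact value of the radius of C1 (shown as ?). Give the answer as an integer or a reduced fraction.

1. [C1∋P]  r_C1² − 64/9 = 0  ⇒  r_C1 = 8/3 (r>0 drops 1)

8/3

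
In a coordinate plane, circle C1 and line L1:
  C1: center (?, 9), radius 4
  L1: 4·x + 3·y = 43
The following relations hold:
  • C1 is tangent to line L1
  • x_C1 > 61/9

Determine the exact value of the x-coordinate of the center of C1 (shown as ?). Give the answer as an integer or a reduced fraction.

1. [C1‖L1]  x_C1² − 8x_C1 − 9 = 0  ⇒  x_C1 = -1 or 9
2. given x_C1 > 61/9: keep 9

9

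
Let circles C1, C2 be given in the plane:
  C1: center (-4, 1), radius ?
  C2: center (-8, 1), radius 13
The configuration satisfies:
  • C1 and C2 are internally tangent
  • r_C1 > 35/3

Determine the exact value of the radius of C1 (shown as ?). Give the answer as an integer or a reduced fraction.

1. [int C1,C2]  r_C1² − 26r_C1 + 153 = 0  ⇒  r_C1 = 9 or 17
2. given r_C1 > 35/3: keep 17

17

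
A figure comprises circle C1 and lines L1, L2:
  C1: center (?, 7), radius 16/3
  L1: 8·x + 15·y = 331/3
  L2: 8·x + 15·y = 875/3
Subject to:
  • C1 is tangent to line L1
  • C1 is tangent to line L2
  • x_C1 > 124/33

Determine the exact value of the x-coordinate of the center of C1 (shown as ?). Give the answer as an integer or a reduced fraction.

1. [C1‖L1]  x_C1² − (4/3)x_C1 − 128 = 0  ⇒  x_C1 = -32/3 or 12
2. [C1‖L2]  x_C1² − (140/3)x_C1 + 416 = 0  ⇒  x_C1 = 12 or 104/3

12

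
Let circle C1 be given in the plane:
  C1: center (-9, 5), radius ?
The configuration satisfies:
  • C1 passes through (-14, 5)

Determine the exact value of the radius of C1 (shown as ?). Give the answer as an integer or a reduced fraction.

1. [C1∋P]  r_C1² − 25 = 0  ⇒  r_C1 = 5 (r>0 drops 1)

5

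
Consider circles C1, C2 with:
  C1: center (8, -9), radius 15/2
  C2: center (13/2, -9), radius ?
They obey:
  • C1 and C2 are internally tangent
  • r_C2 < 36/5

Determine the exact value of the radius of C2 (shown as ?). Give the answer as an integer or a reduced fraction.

1. [int C1,C2]  r_C2² − 15r_C2 + 54 = 0  ⇒  r_C2 = 6 or 9
2. given r_C2 < 36/5: keep 6

6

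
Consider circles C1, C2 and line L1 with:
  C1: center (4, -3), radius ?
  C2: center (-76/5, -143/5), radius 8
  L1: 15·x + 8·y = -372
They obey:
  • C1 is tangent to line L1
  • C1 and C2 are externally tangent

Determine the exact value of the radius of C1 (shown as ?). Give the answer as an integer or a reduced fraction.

24

1. [C1‖L1]  r_C1² − 576 = 0  ⇒  r_C1 = 24 (r>0 drops 1)
2. [ext C1·C2]  r_C1² + 16r_C1 − 960 = 0  ⇒  r_C1 = 24 (r>0 drops 1)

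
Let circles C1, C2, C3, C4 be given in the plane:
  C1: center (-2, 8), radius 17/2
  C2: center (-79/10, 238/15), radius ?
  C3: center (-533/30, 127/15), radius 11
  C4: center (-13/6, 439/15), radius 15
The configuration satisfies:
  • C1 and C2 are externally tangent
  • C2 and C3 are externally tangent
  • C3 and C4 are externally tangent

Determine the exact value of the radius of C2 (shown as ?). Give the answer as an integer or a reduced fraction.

1. [ext C1·C2]  r_C2² + 17r_C2 − 220/9 = 0  ⇒  r_C2 = 4/3 (r>0 drops 1)
2. [ext C2·C3]  r_C2² + 22r_C2 − 280/9 = 0  ⇒  r_C2 = 4/3 (r>0 drops 1)

4/3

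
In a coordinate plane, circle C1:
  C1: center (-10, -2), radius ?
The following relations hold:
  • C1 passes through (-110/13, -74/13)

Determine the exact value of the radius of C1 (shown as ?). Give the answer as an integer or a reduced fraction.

1. [C1∋P]  r_C1² − 16 = 0  ⇒  r_C1 = 4 (r>0 drops 1)

4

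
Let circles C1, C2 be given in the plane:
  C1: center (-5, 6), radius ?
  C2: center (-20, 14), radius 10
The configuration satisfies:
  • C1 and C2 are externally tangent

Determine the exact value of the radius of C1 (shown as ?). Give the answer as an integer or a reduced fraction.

1. [ext C1·C2]  r_C1² + 20r_C1 − 189 = 0  ⇒  r_C1 = 7 (r>0 drops 1)

7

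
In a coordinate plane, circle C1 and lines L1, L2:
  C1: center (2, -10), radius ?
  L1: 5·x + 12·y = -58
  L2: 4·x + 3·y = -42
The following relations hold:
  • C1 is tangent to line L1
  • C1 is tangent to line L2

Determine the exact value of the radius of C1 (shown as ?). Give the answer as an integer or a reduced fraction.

1. [C1‖L1]  r_C1² − 16 = 0  ⇒  r_C1 = 4 (r>0 drops 1)
2. [C1‖L2]  r_C1² − 16 = 0  ⇒  r_C1 = 4 (r>0 drops 1)

4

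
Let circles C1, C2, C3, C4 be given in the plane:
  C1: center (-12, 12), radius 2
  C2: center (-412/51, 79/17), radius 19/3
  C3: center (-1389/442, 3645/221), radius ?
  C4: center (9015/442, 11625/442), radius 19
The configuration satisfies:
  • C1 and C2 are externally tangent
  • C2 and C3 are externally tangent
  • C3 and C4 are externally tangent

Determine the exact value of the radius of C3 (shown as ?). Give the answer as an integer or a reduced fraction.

13/2

1. [ext C2·C3]  r_C3² + (38/3)r_C3 − 1495/12 = 0  ⇒  r_C3 = 13/2 (r>0 drops 1)
2. [ext C3·C4]  r_C3² + 38r_C3 − 1157/4 = 0  ⇒  r_C3 = 13/2 (r>0 drops 1)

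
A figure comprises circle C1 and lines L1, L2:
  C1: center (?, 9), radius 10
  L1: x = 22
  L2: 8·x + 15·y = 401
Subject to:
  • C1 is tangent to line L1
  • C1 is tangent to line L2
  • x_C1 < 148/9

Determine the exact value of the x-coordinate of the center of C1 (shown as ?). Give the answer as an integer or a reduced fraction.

1. [C1‖L1]  x_C1² − 44x_C1 + 384 = 0  ⇒  x_C1 = 12 or 32
2. [C1‖L2]  x_C1² − (133/2)x_C1 + 654 = 0  ⇒  x_C1 = 12 or 109/2

12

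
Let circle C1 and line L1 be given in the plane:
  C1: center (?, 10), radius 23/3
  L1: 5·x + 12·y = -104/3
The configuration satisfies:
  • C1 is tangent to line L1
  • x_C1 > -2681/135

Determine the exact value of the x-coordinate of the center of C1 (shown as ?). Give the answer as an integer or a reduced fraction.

-11

1. [C1‖L1]  x_C1² + (928/15)x_C1 + 8393/15 = 0  ⇒  x_C1 = -763/15 or -11
2. given x_C1 > -2681/135: keep -11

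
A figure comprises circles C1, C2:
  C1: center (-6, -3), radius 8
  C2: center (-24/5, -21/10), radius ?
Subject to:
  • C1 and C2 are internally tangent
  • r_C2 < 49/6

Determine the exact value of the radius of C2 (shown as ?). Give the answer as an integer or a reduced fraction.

1. [int C1,C2]  r_C2² − 16r_C2 + 247/4 = 0  ⇒  r_C2 = 13/2 or 19/2
2. given r_C2 < 49/6: keep 13/2

13/2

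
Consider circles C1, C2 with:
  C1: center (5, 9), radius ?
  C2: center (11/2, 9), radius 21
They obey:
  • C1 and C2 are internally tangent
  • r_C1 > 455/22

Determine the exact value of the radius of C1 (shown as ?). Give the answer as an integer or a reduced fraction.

1. [int C1,C2]  r_C1² − 42r_C1 + 1763/4 = 0  ⇒  r_C1 = 41/2 or 43/2
2. given r_C1 > 455/22: keep 43/2

43/2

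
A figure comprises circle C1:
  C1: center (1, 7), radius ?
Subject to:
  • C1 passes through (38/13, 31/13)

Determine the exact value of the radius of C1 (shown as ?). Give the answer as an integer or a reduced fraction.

5

1. [C1∋P]  r_C1² − 25 = 0  ⇒  r_C1 = 5 (r>0 drops 1)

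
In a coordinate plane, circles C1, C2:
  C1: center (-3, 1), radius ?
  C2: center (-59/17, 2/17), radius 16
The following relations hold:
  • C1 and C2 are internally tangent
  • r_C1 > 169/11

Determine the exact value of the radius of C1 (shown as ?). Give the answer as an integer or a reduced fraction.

1. [int C1,C2]  r_C1² − 32r_C1 + 255 = 0  ⇒  r_C1 = 15 or 17
2. given r_C1 > 169/11: keep 17

17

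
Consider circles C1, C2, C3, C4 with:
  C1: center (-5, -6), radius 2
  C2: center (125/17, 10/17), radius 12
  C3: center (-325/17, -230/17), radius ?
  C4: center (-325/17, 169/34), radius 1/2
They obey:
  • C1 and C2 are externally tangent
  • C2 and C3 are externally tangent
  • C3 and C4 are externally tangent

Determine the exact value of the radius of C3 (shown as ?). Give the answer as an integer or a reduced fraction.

18

1. [ext C2·C3]  r_C3² + 24r_C3 − 756 = 0  ⇒  r_C3 = 18 (r>0 drops 1)
2. [ext C3·C4]  r_C3² + 1r_C3 − 342 = 0  ⇒  r_C3 = 18 (r>0 drops 1)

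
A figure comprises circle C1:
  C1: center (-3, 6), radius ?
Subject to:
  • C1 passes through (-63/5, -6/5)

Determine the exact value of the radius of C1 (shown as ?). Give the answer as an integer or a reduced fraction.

12

1. [C1∋P]  r_C1² − 144 = 0  ⇒  r_C1 = 12 (r>0 drops 1)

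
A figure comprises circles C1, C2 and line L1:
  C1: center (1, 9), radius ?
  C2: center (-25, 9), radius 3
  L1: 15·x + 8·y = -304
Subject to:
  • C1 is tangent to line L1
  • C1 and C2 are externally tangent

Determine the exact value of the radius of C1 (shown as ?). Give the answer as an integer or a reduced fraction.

23

1. [C1‖L1]  r_C1² − 529 = 0  ⇒  r_C1 = 23 (r>0 drops 1)
2. [ext C1·C2]  r_C1² + 6r_C1 − 667 = 0  ⇒  r_C1 = 23 (r>0 drops 1)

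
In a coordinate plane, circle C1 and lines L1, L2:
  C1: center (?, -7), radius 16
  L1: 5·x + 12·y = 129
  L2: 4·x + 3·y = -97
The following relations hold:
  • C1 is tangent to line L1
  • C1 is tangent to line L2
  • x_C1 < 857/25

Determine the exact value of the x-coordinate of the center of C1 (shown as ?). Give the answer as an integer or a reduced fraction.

1. [C1‖L1]  x_C1² − (426/5)x_C1 + 421/5 = 0  ⇒  x_C1 = 1 or 421/5
2. [C1‖L2]  x_C1² + 38x_C1 − 39 = 0  ⇒  x_C1 = -39 or 1

1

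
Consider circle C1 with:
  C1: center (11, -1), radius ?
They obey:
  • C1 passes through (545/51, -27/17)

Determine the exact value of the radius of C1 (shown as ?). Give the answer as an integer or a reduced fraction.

2/3

1. [C1∋P]  r_C1² − 4/9 = 0  ⇒  r_C1 = 2/3 (r>0 drops 1)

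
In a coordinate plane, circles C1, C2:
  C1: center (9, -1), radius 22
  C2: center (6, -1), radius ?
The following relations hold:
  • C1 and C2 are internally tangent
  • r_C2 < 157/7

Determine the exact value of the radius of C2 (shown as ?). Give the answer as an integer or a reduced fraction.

1. [int C1,C2]  r_C2² − 44r_C2 + 475 = 0  ⇒  r_C2 = 19 or 25
2. given r_C2 < 157/7: keep 19

19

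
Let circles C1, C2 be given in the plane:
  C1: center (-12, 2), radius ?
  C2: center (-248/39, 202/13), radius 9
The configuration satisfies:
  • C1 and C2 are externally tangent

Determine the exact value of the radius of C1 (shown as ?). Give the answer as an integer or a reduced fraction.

17/3

1. [ext C1·C2]  r_C1² + 18r_C1 − 1207/9 = 0  ⇒  r_C1 = 17/3 (r>0 drops 1)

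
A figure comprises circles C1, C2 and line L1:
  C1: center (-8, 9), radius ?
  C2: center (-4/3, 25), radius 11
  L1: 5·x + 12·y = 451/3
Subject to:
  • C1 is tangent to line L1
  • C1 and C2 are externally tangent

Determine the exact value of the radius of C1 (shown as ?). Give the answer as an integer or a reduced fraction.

1. [C1‖L1]  r_C1² − 361/9 = 0  ⇒  r_C1 = 19/3 (r>0 drops 1)
2. [ext C1·C2]  r_C1² + 22r_C1 − 1615/9 = 0  ⇒  r_C1 = 19/3 (r>0 drops 1)

19/3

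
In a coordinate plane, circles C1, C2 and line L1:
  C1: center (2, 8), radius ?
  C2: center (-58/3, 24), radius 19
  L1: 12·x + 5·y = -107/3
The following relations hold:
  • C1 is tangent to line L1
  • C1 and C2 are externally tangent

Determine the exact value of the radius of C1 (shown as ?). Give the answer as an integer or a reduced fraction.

23/3

1. [C1‖L1]  r_C1² − 529/9 = 0  ⇒  r_C1 = 23/3 (r>0 drops 1)
2. [ext C1·C2]  r_C1² + 38r_C1 − 3151/9 = 0  ⇒  r_C1 = 23/3 (r>0 drops 1)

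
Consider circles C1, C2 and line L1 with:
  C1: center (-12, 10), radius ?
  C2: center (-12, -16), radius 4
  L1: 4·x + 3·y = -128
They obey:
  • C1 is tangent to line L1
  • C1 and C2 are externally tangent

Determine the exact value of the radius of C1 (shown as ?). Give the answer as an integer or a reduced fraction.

22

1. [C1‖L1]  r_C1² − 484 = 0  ⇒  r_C1 = 22 (r>0 drops 1)
2. [ext C1·C2]  r_C1² + 8r_C1 − 660 = 0  ⇒  r_C1 = 22 (r>0 drops 1)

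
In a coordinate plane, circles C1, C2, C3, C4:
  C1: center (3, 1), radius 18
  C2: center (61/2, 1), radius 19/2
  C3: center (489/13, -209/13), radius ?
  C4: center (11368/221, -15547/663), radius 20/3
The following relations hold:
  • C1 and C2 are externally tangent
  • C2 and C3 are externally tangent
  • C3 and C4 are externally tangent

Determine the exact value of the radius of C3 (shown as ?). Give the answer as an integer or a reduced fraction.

9

1. [ext C2·C3]  r_C3² + 19r_C3 − 252 = 0  ⇒  r_C3 = 9 (r>0 drops 1)
2. [ext C3·C4]  r_C3² + (40/3)r_C3 − 201 = 0  ⇒  r_C3 = 9 (r>0 drops 1)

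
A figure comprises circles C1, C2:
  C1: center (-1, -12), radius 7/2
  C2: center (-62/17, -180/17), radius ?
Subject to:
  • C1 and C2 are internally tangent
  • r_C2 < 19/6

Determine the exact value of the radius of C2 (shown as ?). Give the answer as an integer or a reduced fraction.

1/2

1. [int C1,C2]  r_C2² − 7r_C2 + 13/4 = 0  ⇒  r_C2 = 1/2 or 13/2
2. given r_C2 < 19/6: keep 1/2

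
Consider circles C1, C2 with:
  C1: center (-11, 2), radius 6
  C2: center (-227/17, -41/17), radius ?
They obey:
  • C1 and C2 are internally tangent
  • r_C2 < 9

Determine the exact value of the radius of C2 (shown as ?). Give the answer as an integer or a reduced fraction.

1. [int C1,C2]  r_C2² − 12r_C2 + 11 = 0  ⇒  r_C2 = 1 or 11
2. given r_C2 < 9: keep 1

1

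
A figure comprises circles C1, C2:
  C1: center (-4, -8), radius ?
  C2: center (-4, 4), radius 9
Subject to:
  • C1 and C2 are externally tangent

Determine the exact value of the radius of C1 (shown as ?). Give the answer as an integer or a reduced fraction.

1. [ext C1·C2]  r_C1² + 18r_C1 − 63 = 0  ⇒  r_C1 = 3 (r>0 drops 1)

3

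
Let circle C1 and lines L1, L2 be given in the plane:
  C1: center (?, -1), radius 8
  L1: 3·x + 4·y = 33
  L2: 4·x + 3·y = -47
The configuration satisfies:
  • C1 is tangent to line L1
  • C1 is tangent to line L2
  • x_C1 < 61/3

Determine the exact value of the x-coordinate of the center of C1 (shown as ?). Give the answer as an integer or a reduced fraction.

-1

1. [C1‖L1]  x_C1² − (74/3)x_C1 − 77/3 = 0  ⇒  x_C1 = -1 or 77/3
2. [C1‖L2]  x_C1² + 22x_C1 + 21 = 0  ⇒  x_C1 = -21 or -1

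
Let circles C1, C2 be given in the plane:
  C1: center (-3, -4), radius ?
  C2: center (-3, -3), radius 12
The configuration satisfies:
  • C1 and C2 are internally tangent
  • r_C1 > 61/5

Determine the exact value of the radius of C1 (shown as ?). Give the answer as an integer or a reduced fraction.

13

1. [int C1,C2]  r_C1² − 24r_C1 + 143 = 0  ⇒  r_C1 = 11 or 13
2. given r_C1 > 61/5: keep 13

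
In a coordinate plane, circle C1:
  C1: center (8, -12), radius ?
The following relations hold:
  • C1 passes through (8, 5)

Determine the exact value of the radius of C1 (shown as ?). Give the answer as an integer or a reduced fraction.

17

1. [C1∋P]  r_C1² − 289 = 0  ⇒  r_C1 = 17 (r>0 drops 1)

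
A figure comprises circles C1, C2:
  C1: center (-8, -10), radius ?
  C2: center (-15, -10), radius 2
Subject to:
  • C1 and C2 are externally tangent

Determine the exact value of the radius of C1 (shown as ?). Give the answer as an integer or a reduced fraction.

5

1. [ext C1·C2]  r_C1² + 4r_C1 − 45 = 0  ⇒  r_C1 = 5 (r>0 drops 1)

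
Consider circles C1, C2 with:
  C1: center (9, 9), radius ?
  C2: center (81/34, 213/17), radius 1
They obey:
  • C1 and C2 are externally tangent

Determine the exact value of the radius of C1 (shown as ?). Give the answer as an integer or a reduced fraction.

1. [ext C1·C2]  r_C1² + 2r_C1 − 221/4 = 0  ⇒  r_C1 = 13/2 (r>0 drops 1)

13/2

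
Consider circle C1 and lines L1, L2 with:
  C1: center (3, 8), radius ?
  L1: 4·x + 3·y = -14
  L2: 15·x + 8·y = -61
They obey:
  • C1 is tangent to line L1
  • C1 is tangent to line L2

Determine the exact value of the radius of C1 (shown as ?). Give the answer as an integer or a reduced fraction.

1. [C1‖L1]  r_C1² − 100 = 0  ⇒  r_C1 = 10 (r>0 drops 1)
2. [C1‖L2]  r_C1² − 100 = 0  ⇒  r_C1 = 10 (r>0 drops 1)

10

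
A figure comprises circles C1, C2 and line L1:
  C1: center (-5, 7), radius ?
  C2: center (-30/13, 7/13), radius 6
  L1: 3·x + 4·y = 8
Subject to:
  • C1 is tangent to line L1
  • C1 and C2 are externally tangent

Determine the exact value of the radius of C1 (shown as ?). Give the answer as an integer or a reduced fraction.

1. [C1‖L1]  r_C1² − 1 = 0  ⇒  r_C1 = 1 (r>0 drops 1)
2. [ext C1·C2]  r_C1² + 12r_C1 − 13 = 0  ⇒  r_C1 = 1 (r>0 drops 1)

1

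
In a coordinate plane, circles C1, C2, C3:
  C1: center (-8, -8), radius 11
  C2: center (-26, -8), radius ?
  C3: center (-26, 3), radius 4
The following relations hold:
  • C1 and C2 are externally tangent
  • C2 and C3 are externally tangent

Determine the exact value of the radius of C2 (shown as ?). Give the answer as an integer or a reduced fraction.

1. [ext C1·C2]  r_C2² + 22r_C2 − 203 = 0  ⇒  r_C2 = 7 (r>0 drops 1)
2. [ext C2·C3]  r_C2² + 8r_C2 − 105 = 0  ⇒  r_C2 = 7 (r>0 drops 1)

7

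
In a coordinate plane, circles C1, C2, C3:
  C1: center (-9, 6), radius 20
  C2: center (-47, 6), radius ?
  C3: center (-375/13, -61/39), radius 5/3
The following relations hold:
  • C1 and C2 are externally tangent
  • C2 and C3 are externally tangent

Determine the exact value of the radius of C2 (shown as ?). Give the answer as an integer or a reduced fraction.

1. [ext C1·C2]  r_C2² + 40r_C2 − 1044 = 0  ⇒  r_C2 = 18 (r>0 drops 1)
2. [ext C2·C3]  r_C2² + (10/3)r_C2 − 384 = 0  ⇒  r_C2 = 18 (r>0 drops 1)

18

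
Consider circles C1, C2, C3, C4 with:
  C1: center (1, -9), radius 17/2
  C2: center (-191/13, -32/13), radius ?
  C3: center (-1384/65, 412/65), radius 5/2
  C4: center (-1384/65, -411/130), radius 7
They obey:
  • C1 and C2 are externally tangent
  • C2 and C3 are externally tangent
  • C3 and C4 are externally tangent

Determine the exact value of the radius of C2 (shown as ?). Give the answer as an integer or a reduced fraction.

17/2

1. [ext C1·C2]  r_C2² + 17r_C2 − 867/4 = 0  ⇒  r_C2 = 17/2 (r>0 drops 1)
2. [ext C2·C3]  r_C2² + 5r_C2 − 459/4 = 0  ⇒  r_C2 = 17/2 (r>0 drops 1)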